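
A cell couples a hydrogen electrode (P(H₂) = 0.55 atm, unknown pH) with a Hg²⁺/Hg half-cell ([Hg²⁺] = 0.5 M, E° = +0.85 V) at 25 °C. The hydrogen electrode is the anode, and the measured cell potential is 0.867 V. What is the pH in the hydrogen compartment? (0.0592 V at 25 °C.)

E°_cell = 0.85 V and n = 2.
log Q = n(E° − E)/0.0592 = 2×(0.85 − 0.867)/0.0592 = -0.574.
With Q = [H⁺]^2 / ([Hg²⁺]·P(H₂)), solving for [H⁺] gives log[H⁺] = -0.567, so pH = 0.57.

pH = 0.57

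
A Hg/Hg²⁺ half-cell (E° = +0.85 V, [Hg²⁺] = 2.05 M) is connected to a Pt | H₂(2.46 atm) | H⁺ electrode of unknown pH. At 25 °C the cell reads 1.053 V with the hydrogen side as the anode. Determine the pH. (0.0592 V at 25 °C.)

pH = 3.08

E°_cell = 0.85 V and n = 2.
log Q = n(E° − E)/0.0592 = 2×(0.85 − 1.053)/0.0592 = -6.858.
With Q = [H⁺]^2 / ([Hg²⁺]·P(H₂)), solving for [H⁺] gives log[H⁺] = -3.078, so pH = 3.08.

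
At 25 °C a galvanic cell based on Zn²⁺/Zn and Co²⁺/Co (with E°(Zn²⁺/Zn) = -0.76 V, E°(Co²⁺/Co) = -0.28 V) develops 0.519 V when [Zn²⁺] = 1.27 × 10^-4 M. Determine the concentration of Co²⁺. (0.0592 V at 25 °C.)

From the Nernst equation, log Q = n(E° − E)/0.0592 = 2(0.48 − 0.519)/0.0592 = -1.318, so Q = 0.0481.
With Q = [Zn²⁺]/[Co²⁺] and the known concentrations, [Co²⁺] in the denominator gives [Co²⁺] = 0.0026 M.

0.0026 M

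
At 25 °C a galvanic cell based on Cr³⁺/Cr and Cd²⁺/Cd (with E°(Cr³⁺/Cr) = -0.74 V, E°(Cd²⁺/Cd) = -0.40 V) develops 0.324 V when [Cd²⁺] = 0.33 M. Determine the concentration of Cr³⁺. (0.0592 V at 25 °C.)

1.2 M

From the Nernst equation, log Q = n(E° − E)/0.0592 = 6(0.34 − 0.324)/0.0592 = 1.622, so Q = 41.8.
With Q = [Cr³⁺]^2/[Cd²⁺]^3 and the known concentrations, [Cr³⁺]^2 in the numerator gives [Cr³⁺] = 1.2 M.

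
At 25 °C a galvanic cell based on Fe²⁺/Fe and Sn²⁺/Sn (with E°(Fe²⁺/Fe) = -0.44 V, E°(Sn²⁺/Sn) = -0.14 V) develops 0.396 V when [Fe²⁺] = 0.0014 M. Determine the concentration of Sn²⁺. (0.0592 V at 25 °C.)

2.5 M

From the Nernst equation, log Q = n(E° − E)/0.0592 = 2(0.30 − 0.396)/0.0592 = -3.243, so Q = 5.71 × 10^-4.
With Q = [Fe²⁺]/[Sn²⁺] and the known concentrations, [Sn²⁺] in the denominator gives [Sn²⁺] = 2.5 M.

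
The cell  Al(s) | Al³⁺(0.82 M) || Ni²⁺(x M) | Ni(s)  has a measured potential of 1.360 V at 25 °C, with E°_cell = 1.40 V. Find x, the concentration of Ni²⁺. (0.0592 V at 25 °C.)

From the Nernst equation, log Q = n(E° − E)/0.0592 = 6(1.40 − 1.360)/0.0592 = 4.054, so Q = 1.13 × 10^4.
With Q = [Al³⁺]^2/[Ni²⁺]^3 and the known concentrations, [Ni²⁺]^3 in the denominator gives [Ni²⁺] = 0.039 M.

0.039 M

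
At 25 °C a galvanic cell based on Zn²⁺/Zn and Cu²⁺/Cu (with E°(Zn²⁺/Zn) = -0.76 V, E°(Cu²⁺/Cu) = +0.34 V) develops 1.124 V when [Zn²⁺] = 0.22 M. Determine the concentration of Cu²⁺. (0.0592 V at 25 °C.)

1.4 M

From the Nernst equation, log Q = n(E° − E)/0.0592 = 2(1.10 − 1.124)/0.0592 = -0.811, so Q = 0.155.
With Q = [Zn²⁺]/[Cu²⁺] and the known concentrations, [Cu²⁺] in the denominator gives [Cu²⁺] = 1.4 M.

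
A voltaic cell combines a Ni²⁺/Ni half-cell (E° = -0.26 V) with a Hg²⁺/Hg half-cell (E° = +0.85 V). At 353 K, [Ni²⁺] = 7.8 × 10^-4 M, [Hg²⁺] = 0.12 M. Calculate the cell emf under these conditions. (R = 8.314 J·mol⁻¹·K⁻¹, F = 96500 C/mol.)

The Hg²⁺/Hg couple has the higher reduction potential and acts as the cathode, so E°_cell = +0.85 − (-0.26) = 1.11 V.
Balancing electrons gives n = 2; the reaction quotient is Q = [Ni²⁺]/[Hg²⁺] = 0.00650.
E = E° − (RT/nF) ln Q = 1.11 − (8.314×353)/(2×96500) × (-5.036) = 1.110 + 0.077 = 1.187 V.

1.19 V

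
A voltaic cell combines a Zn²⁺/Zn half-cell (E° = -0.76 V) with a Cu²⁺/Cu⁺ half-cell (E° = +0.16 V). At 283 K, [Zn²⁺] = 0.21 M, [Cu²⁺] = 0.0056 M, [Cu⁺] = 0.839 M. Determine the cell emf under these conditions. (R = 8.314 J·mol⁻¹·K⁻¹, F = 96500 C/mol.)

The Cu²⁺/Cu⁺ couple has the higher reduction potential and acts as the cathode, so E°_cell = +0.16 − (-0.76) = 0.92 V.
Balancing electrons gives n = 2; the reaction quotient is Q = [Zn²⁺]·[Cu⁺]^2/[Cu²⁺]^2 = 4710.
E = E° − (RT/nF) ln Q = 0.92 − (8.314×283)/(2×96500) × (8.458) = 0.920 − 0.103 = 0.817 V.

0.817 V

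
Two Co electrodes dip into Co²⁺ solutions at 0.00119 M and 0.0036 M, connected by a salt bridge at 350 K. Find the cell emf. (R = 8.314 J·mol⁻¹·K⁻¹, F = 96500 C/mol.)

0.017 V

Both half-cells are Co²⁺/Co, so E°_cell = 0. The concentrated side is the cathode; the cell reaction moves Co²⁺ from high to low concentration with n = 2.
Q = [Co²⁺]_dilute/[Co²⁺]_conc = 0.00119/0.0036 = 0.331.
E = 0 − (RT/nF) ln Q = −((8.314×350)/(2×96500))(-1.107) = 0.0167 V.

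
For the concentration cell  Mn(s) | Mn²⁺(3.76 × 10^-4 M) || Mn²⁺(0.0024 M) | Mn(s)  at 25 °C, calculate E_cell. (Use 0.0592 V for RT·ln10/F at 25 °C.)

Both half-cells are Mn²⁺/Mn, so E°_cell = 0. The concentrated side is the cathode; the cell reaction moves Mn²⁺ from high to low concentration with n = 2.
Q = [Mn²⁺]_dilute/[Mn²⁺]_conc = 3.76 × 10^-4/0.0024 = 0.157.
E = 0 − (0.0592/2) log Q = −(0.0592/2)(-0.805) = 0.0238 V.

0.024 V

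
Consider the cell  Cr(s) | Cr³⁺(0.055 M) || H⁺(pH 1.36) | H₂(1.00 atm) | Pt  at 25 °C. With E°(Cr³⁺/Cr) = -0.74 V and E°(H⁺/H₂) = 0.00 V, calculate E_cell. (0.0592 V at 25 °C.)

0.68 V

The hydrogen couple is the cathode, so E°_cell = 0.74 V; n = 6.
[H⁺] = 10^(−1.36) = 0.044 M, and Q = [Cr³⁺]^2·P(H₂)^3 / [H⁺]^6 = 4.37 × 10^5.
E = E° − (0.0592/6) log Q = 0.74 − (0.0592/6)(5.641) = 0.684 V.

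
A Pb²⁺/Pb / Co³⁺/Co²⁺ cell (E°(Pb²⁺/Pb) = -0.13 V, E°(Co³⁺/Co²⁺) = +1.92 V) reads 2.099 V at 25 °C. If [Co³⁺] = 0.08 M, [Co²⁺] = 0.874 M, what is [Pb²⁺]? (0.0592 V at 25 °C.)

1.9 × 10^-4 M

From the Nernst equation, log Q = n(E° − E)/0.0592 = 2(2.05 − 2.099)/0.0592 = -1.655, so Q = 0.0221.
With Q = [Pb²⁺]·[Co²⁺]^2/[Co³⁺]^2 and the known concentrations, [Pb²⁺] in the numerator gives [Pb²⁺] = 1.9 × 10^-4 M.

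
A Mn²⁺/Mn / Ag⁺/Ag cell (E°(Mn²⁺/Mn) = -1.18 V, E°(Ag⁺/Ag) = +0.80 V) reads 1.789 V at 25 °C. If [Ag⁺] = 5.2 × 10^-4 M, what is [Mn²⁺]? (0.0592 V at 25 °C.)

0.77 M

From the Nernst equation, log Q = n(E° − E)/0.0592 = 2(1.98 − 1.789)/0.0592 = 6.453, so Q = 2.84 × 10^6.
With Q = [Mn²⁺]/[Ag⁺]^2 and the known concentrations, [Mn²⁺] in the numerator gives [Mn²⁺] = 0.77 M.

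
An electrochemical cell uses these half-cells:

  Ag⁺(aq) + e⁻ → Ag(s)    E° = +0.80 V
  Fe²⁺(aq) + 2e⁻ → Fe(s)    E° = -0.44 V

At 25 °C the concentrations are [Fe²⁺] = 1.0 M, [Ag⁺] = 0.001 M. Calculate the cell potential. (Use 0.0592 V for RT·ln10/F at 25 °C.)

The Ag⁺/Ag couple has the higher reduction potential and acts as the cathode, so E°_cell = +0.80 − (-0.44) = 1.24 V.
Balancing electrons gives n = 2; the reaction quotient is Q = [Fe²⁺]/[Ag⁺]^2 = 1 × 10^6.
At 25 °C, E = E° − (0.0592/n) log Q = 1.24 − (0.0592/2)(6.000) = 1.240 − 0.178 = 1.062 V.

1.06 V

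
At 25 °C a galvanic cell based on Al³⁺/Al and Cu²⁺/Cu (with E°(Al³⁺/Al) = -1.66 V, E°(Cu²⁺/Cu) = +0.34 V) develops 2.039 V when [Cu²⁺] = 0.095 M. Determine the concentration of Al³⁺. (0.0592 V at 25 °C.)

From the Nernst equation, log Q = n(E° − E)/0.0592 = 6(2.00 − 2.039)/0.0592 = -3.953, so Q = 1.12 × 10^-4.
With Q = [Al³⁺]^2/[Cu²⁺]^3 and the known concentrations, [Al³⁺]^2 in the numerator gives [Al³⁺] = 3.1 × 10^-4 M.

3.1 × 10^-4 M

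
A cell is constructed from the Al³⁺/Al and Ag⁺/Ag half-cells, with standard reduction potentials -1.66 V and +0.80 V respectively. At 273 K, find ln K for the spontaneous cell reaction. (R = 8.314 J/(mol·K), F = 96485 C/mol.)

E°_cell = +0.80 − (-1.66) = 2.46 V, with n = 3 electrons transferred.
At equilibrium E = 0, so the Nernst equation gives ln K = nFE°/RT = (3)(96485)(2.46)/((8.314)(273)) = 313.72.

ln K = 313.7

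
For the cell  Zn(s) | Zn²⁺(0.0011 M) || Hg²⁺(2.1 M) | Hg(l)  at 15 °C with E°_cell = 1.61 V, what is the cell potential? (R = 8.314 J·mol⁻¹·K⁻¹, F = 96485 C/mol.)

1.70 V

Balancing electrons gives n = 2; the reaction quotient is Q = [Zn²⁺]/[Hg²⁺] = 5.24 × 10^-4.
E = E° − (RT/nF) ln Q = 1.61 − (8.314×288)/(2×96485) × (-7.554) = 1.610 + 0.094 = 1.704 V.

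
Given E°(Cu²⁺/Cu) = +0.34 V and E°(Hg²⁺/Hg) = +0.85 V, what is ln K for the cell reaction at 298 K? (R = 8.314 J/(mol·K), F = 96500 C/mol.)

ln K = 39.7

E°_cell = +0.85 − (+0.34) = 0.51 V, with n = 2 electrons transferred.
At equilibrium E = 0, so the Nernst equation gives ln K = nFE°/RT = (2)(96500)(0.51)/((8.314)(298)) = 39.73.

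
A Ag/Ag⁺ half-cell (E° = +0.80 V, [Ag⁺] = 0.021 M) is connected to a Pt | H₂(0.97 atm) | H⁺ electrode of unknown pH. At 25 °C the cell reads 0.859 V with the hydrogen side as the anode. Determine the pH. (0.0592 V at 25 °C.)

pH = 2.68

E°_cell = 0.80 V and n = 2.
log Q = n(E° − E)/0.0592 = 2×(0.80 − 0.859)/0.0592 = -1.993.
With Q = [H⁺]^2 / ([Ag⁺]^2·P(H₂)), solving for [H⁺] gives log[H⁺] = -2.681, so pH = 2.68.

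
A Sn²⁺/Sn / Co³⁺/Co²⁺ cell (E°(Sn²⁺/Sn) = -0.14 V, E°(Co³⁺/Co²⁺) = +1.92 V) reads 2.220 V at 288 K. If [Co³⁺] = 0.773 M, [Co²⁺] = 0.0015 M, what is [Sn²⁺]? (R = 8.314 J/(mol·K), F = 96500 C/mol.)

From the Nernst equation, ln Q = nF(E° − E)/RT = 2×96500×(2.06 − 2.220)/(8.314×288) = -12.897, so Q = 2.51 × 10^-6.
With Q = [Sn²⁺]·[Co²⁺]^2/[Co³⁺]^2 and the known concentrations, [Sn²⁺] in the numerator gives [Sn²⁺] = 0.67 M.

0.67 M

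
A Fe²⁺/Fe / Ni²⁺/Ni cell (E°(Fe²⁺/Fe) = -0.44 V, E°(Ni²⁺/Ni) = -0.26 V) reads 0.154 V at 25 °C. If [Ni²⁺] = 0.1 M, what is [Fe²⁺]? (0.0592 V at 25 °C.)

0.76 M

From the Nernst equation, log Q = n(E° − E)/0.0592 = 2(0.18 − 0.154)/0.0592 = 0.878, so Q = 7.56.
With Q = [Fe²⁺]/[Ni²⁺] and the known concentrations, [Fe²⁺] in the numerator gives [Fe²⁺] = 0.76 M.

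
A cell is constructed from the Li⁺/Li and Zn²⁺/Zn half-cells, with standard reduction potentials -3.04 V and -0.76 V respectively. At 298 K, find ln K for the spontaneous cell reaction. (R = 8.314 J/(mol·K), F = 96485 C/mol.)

E°_cell = -0.76 − (-3.04) = 2.28 V, with n = 2 electrons transferred.
At equilibrium E = 0, so the Nernst equation gives ln K = nFE°/RT = (2)(96485)(2.28)/((8.314)(298)) = 177.58.

ln K = 177.6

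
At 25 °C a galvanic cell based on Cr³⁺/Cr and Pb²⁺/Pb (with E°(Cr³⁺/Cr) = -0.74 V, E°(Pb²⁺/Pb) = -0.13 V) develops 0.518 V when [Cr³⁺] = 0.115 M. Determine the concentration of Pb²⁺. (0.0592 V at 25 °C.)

From the Nernst equation, log Q = n(E° − E)/0.0592 = 6(0.61 − 0.518)/0.0592 = 9.324, so Q = 2.11 × 10^9.
With Q = [Cr³⁺]^2/[Pb²⁺]^3 and the known concentrations, [Pb²⁺]^3 in the denominator gives [Pb²⁺] = 1.8 × 10^-4 M.

1.8 × 10^-4 M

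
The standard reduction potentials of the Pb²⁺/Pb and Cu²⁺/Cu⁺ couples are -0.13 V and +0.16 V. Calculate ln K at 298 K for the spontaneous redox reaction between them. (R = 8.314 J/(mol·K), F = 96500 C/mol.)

E°_cell = +0.16 − (-0.13) = 0.29 V, with n = 2 electrons transferred.
At equilibrium E = 0, so the Nernst equation gives ln K = nFE°/RT = (2)(96500)(0.29)/((8.314)(298)) = 22.59.

ln K = 22.6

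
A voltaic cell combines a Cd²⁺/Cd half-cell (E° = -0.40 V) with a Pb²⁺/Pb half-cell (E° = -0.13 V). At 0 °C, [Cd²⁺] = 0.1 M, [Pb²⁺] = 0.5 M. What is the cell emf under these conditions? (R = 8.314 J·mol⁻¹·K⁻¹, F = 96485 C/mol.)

0.289 V

The Pb²⁺/Pb couple has the higher reduction potential and acts as the cathode, so E°_cell = -0.13 − (-0.40) = 0.27 V.
Balancing electrons gives n = 2; the reaction quotient is Q = [Cd²⁺]/[Pb²⁺] = 0.200.
E = E° − (RT/nF) ln Q = 0.27 − (8.314×273)/(2×96485) × (-1.609) = 0.270 + 0.019 = 0.289 V.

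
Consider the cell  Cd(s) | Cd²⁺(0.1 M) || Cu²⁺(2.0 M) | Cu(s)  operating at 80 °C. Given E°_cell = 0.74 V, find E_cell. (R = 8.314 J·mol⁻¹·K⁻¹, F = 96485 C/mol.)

Balancing electrons gives n = 2; the reaction quotient is Q = [Cd²⁺]/[Cu²⁺] = 0.0500.
E = E° − (RT/nF) ln Q = 0.74 − (8.314×353)/(2×96485) × (-2.996) = 0.740 + 0.046 = 0.786 V.

0.786 V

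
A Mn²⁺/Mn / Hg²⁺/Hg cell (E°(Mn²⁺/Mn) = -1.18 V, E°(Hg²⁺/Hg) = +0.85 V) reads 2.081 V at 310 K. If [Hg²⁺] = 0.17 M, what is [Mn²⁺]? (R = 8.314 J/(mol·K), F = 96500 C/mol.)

From the Nernst equation, ln Q = nF(E° − E)/RT = 2×96500×(2.03 − 2.081)/(8.314×310) = -3.819, so Q = 0.0219.
With Q = [Mn²⁺]/[Hg²⁺] and the known concentrations, [Mn²⁺] in the numerator gives [Mn²⁺] = 0.0037 M.

0.0037 M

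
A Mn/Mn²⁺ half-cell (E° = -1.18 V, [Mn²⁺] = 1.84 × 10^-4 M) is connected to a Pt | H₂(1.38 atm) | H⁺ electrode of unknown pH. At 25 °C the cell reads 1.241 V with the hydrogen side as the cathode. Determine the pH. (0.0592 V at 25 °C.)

pH = 0.77

E°_cell = 1.18 V and n = 2.
log Q = n(E° − E)/0.0592 = 2×(1.18 − 1.241)/0.0592 = -2.061.
With Q = [Mn²⁺]·P(H₂) / [H⁺]^2, solving for [H⁺] gives log[H⁺] = -0.767, so pH = 0.77.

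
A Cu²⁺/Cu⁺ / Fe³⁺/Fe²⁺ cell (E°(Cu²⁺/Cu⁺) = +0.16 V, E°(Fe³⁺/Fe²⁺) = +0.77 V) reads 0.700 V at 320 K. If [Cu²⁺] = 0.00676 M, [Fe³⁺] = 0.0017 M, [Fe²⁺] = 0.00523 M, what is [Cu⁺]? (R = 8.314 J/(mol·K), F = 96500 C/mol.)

0.54 M

From the Nernst equation, ln Q = nF(E° − E)/RT = 1×96500×(0.61 − 0.700)/(8.314×320) = -3.264, so Q = 0.0382.
With Q = [Cu²⁺]·[Fe²⁺]/([Cu⁺]·[Fe³⁺]) and the known concentrations, [Cu⁺] in the denominator gives [Cu⁺] = 0.54 M.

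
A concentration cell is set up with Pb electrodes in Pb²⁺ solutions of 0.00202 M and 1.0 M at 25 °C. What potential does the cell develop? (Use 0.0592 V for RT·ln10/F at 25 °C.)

0.080 V

Both half-cells are Pb²⁺/Pb, so E°_cell = 0. The concentrated side is the cathode; the cell reaction moves Pb²⁺ from high to low concentration with n = 2.
Q = [Pb²⁺]_dilute/[Pb²⁺]_conc = 0.00202/1.0 = 0.00202.
E = 0 − (0.0592/2) log Q = −(0.0592/2)(-2.695) = 0.0798 V.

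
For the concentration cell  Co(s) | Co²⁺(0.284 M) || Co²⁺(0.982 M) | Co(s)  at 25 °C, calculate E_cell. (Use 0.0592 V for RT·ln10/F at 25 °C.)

0.016 V

Both half-cells are Co²⁺/Co, so E°_cell = 0. The concentrated side is the cathode; the cell reaction moves Co²⁺ from high to low concentration with n = 2.
Q = [Co²⁺]_dilute/[Co²⁺]_conc = 0.284/0.982 = 0.289.
E = 0 − (0.0592/2) log Q = −(0.0592/2)(-0.539) = 0.0160 V.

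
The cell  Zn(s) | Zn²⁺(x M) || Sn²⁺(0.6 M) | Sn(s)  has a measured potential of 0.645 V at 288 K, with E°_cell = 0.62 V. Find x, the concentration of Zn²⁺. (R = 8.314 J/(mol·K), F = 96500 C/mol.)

From the Nernst equation, ln Q = nF(E° − E)/RT = 2×96500×(0.62 − 0.645)/(8.314×288) = -2.015, so Q = 0.133.
With Q = [Zn²⁺]/[Sn²⁺] and the known concentrations, [Zn²⁺] in the numerator gives [Zn²⁺] = 0.08 M.

0.08 M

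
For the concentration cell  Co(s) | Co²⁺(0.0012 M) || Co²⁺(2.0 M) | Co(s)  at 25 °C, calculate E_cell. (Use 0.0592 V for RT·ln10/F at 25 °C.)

0.095 V

Both half-cells are Co²⁺/Co, so E°_cell = 0. The concentrated side is the cathode; the cell reaction moves Co²⁺ from high to low concentration with n = 2.
Q = [Co²⁺]_dilute/[Co²⁺]_conc = 0.0012/2.0 = 6 × 10^-4.
E = 0 − (0.0592/2) log Q = −(0.0592/2)(-3.222) = 0.0954 V.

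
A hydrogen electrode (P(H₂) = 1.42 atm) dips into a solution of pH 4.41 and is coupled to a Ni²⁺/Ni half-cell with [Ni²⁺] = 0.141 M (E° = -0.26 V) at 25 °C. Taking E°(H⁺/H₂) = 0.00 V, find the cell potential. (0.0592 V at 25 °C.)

0.020 V

The hydrogen couple is the cathode, so E°_cell = 0.26 V; n = 2.
[H⁺] = 10^(−4.41) = 3.9 × 10^-5 M, and Q = [Ni²⁺]·P(H₂) / [H⁺]^2 = 1.32 × 10^8.
E = E° − (0.0592/2) log Q = 0.26 − (0.0592/2)(8.122) = 0.020 V.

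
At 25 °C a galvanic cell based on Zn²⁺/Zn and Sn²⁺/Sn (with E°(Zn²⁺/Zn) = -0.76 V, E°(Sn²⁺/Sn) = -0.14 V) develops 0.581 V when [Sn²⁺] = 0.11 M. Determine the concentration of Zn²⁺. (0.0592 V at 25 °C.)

From the Nernst equation, log Q = n(E° − E)/0.0592 = 2(0.62 − 0.581)/0.0592 = 1.318, so Q = 20.8.
With Q = [Zn²⁺]/[Sn²⁺] and the known concentrations, [Zn²⁺] in the numerator gives [Zn²⁺] = 2.3 M.

2.3 M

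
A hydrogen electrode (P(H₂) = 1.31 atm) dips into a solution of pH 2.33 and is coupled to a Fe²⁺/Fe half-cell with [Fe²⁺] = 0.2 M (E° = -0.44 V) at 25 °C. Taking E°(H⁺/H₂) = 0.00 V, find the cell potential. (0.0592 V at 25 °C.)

0.32 V

The hydrogen couple is the cathode, so E°_cell = 0.44 V; n = 2.
[H⁺] = 10^(−2.33) = 0.0047 M, and Q = [Fe²⁺]·P(H₂) / [H⁺]^2 = 1.2 × 10^4.
E = E° − (0.0592/2) log Q = 0.44 − (0.0592/2)(4.078) = 0.319 V.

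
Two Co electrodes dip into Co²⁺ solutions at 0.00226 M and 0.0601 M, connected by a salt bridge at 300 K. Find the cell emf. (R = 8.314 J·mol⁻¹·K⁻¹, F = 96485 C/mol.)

Both half-cells are Co²⁺/Co, so E°_cell = 0. The concentrated side is the cathode; the cell reaction moves Co²⁺ from high to low concentration with n = 2.
Q = [Co²⁺]_dilute/[Co²⁺]_conc = 0.00226/0.0601 = 0.0376.
E = 0 − (RT/nF) ln Q = −((8.314×300)/(2×96485))(-3.281) = 0.0424 V.

0.042 V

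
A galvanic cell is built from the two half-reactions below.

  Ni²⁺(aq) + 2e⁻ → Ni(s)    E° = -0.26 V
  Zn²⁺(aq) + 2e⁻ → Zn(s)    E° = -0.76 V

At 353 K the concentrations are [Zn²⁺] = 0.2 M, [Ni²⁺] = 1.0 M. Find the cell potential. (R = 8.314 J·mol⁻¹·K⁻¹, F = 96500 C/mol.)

The Ni²⁺/Ni couple has the higher reduction potential and acts as the cathode, so E°_cell = -0.26 − (-0.76) = 0.50 V.
Balancing electrons gives n = 2; the reaction quotient is Q = [Zn²⁺]/[Ni²⁺] = 0.200.
E = E° − (RT/nF) ln Q = 0.50 − (8.314×353)/(2×96500) × (-1.609) = 0.500 + 0.024 = 0.524 V.

0.524 V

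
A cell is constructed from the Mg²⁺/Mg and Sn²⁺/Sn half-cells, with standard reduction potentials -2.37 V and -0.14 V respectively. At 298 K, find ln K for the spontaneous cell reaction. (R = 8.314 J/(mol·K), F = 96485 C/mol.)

ln K = 173.7

E°_cell = -0.14 − (-2.37) = 2.23 V, with n = 2 electrons transferred.
At equilibrium E = 0, so the Nernst equation gives ln K = nFE°/RT = (2)(96485)(2.23)/((8.314)(298)) = 173.69.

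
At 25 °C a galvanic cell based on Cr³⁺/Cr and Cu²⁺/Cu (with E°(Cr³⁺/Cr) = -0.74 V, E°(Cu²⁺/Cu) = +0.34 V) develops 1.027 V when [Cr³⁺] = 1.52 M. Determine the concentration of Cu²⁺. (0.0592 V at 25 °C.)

0.021 M

From the Nernst equation, log Q = n(E° − E)/0.0592 = 6(1.08 − 1.027)/0.0592 = 5.372, so Q = 2.35 × 10^5.
With Q = [Cr³⁺]^2/[Cu²⁺]^3 and the known concentrations, [Cu²⁺]^3 in the denominator gives [Cu²⁺] = 0.021 M.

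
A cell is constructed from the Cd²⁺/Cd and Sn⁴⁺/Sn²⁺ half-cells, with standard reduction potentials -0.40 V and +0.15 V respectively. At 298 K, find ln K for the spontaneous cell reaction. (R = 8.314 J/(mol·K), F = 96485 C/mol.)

E°_cell = +0.15 − (-0.40) = 0.55 V, with n = 2 electrons transferred.
At equilibrium E = 0, so the Nernst equation gives ln K = nFE°/RT = (2)(96485)(0.55)/((8.314)(298)) = 42.84.

ln K = 42.8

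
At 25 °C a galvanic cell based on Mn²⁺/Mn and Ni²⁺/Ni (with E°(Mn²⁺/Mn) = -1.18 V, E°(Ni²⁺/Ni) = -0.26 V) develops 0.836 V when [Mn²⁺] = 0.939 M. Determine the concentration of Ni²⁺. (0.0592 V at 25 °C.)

From the Nernst equation, log Q = n(E° − E)/0.0592 = 2(0.92 − 0.836)/0.0592 = 2.838, so Q = 688.
With Q = [Mn²⁺]/[Ni²⁺] and the known concentrations, [Ni²⁺] in the denominator gives [Ni²⁺] = 0.0014 M.

0.0014 M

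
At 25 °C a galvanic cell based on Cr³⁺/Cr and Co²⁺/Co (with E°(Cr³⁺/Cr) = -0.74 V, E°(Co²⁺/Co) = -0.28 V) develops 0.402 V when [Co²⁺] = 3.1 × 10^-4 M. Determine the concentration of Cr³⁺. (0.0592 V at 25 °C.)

From the Nernst equation, log Q = n(E° − E)/0.0592 = 6(0.46 − 0.402)/0.0592 = 5.878, so Q = 7.56 × 10^5.
With Q = [Cr³⁺]^2/[Co²⁺]^3 and the known concentrations, [Cr³⁺]^2 in the numerator gives [Cr³⁺] = 0.0047 M.

0.0047 M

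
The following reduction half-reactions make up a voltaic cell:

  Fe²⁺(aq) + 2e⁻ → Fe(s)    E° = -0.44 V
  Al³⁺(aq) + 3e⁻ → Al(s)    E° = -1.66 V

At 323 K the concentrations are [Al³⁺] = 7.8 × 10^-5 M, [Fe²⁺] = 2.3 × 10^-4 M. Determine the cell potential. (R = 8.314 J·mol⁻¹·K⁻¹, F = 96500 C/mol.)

1.19 V

The Fe²⁺/Fe couple has the higher reduction potential and acts as the cathode, so E°_cell = -0.44 − (-1.66) = 1.22 V.
Balancing electrons gives n = 6; the reaction quotient is Q = [Al³⁺]^2/[Fe²⁺]^3 = 500.
E = E° − (RT/nF) ln Q = 1.22 − (8.314×323)/(6×96500) × (6.215) = 1.220 − 0.029 = 1.191 V.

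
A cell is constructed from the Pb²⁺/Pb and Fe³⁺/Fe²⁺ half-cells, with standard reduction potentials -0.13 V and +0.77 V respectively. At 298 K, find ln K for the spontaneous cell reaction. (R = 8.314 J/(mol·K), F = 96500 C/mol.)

ln K = 70.1

E°_cell = +0.77 − (-0.13) = 0.90 V, with n = 2 electrons transferred.
At equilibrium E = 0, so the Nernst equation gives ln K = nFE°/RT = (2)(96500)(0.90)/((8.314)(298)) = 70.11.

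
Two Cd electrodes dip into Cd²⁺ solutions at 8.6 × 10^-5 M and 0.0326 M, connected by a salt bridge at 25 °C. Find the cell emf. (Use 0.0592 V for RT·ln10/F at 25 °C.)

0.076 V

Both half-cells are Cd²⁺/Cd, so E°_cell = 0. The concentrated side is the cathode; the cell reaction moves Cd²⁺ from high to low concentration with n = 2.
Q = [Cd²⁺]_dilute/[Cd²⁺]_conc = 8.6 × 10^-5/0.0326 = 0.00264.
E = 0 − (0.0592/2) log Q = −(0.0592/2)(-2.579) = 0.0763 V.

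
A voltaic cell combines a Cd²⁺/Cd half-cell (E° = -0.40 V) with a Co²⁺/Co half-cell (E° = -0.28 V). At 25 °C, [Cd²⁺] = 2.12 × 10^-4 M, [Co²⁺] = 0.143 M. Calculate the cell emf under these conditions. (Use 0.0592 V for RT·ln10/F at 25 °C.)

0.204 V

The Co²⁺/Co couple has the higher reduction potential and acts as the cathode, so E°_cell = -0.28 − (-0.40) = 0.12 V.
Balancing electrons gives n = 2; the reaction quotient is Q = [Cd²⁺]/[Co²⁺] = 0.00148.
At 25 °C, E = E° − (0.0592/n) log Q = 0.12 − (0.0592/2)(-2.829) = 0.120 + 0.084 = 0.204 V.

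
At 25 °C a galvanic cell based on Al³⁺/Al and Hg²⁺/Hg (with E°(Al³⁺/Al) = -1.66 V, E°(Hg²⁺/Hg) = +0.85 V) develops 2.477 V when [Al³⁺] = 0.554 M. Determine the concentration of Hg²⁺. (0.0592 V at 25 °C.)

From the Nernst equation, log Q = n(E° − E)/0.0592 = 6(2.51 − 2.477)/0.0592 = 3.345, so Q = 2210.
With Q = [Al³⁺]^2/[Hg²⁺]^3 and the known concentrations, [Hg²⁺]^3 in the denominator gives [Hg²⁺] = 0.052 M.

0.052 M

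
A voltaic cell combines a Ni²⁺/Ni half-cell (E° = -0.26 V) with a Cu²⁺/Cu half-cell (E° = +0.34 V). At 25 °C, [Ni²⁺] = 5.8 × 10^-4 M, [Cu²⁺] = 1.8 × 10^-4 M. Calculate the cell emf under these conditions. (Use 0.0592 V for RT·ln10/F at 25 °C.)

The Cu²⁺/Cu couple has the higher reduction potential and acts as the cathode, so E°_cell = +0.34 − (-0.26) = 0.60 V.
Balancing electrons gives n = 2; the reaction quotient is Q = [Ni²⁺]/[Cu²⁺] = 3.22.
At 25 °C, E = E° − (0.0592/n) log Q = 0.60 − (0.0592/2)(0.508) = 0.600 − 0.015 = 0.585 V.

0.585 V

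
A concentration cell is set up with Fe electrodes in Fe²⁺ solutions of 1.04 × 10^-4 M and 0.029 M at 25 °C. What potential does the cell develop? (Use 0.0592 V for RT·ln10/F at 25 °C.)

0.072 V

Both half-cells are Fe²⁺/Fe, so E°_cell = 0. The concentrated side is the cathode; the cell reaction moves Fe²⁺ from high to low concentration with n = 2.
Q = [Fe²⁺]_dilute/[Fe²⁺]_conc = 1.04 × 10^-4/0.029 = 0.00359.
E = 0 − (0.0592/2) log Q = −(0.0592/2)(-2.445) = 0.0724 V.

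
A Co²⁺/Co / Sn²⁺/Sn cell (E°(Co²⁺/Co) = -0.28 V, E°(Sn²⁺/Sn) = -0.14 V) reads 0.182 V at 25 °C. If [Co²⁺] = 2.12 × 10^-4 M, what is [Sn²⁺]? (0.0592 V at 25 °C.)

From the Nernst equation, log Q = n(E° − E)/0.0592 = 2(0.14 − 0.182)/0.0592 = -1.419, so Q = 0.0381.
With Q = [Co²⁺]/[Sn²⁺] and the known concentrations, [Sn²⁺] in the denominator gives [Sn²⁺] = 0.0056 M.

0.0056 M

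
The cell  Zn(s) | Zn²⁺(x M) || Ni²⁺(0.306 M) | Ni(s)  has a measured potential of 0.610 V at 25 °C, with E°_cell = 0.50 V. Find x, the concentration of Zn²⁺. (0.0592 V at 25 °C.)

5.9 × 10^-5 M

From the Nernst equation, log Q = n(E° − E)/0.0592 = 2(0.50 − 0.610)/0.0592 = -3.716, so Q = 1.92 × 10^-4.
With Q = [Zn²⁺]/[Ni²⁺] and the known concentrations, [Zn²⁺] in the numerator gives [Zn²⁺] = 5.9 × 10^-5 M.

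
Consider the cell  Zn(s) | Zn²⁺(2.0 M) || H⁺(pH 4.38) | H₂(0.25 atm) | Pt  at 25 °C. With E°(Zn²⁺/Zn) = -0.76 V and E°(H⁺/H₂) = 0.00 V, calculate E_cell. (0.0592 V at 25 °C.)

0.51 V

The hydrogen couple is the cathode, so E°_cell = 0.76 V; n = 2.
[H⁺] = 10^(−4.38) = 4.2 × 10^-5 M, and Q = [Zn²⁺]·P(H₂) / [H⁺]^2 = 2.88 × 10^8.
E = E° − (0.0592/2) log Q = 0.76 − (0.0592/2)(8.459) = 0.510 V.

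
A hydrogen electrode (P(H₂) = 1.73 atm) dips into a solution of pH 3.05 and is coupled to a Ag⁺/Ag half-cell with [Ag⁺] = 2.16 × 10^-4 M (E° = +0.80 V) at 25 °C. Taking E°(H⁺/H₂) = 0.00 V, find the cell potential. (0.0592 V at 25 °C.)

The Ag⁺/Ag couple is the cathode, so E°_cell = 0.80 V; n = 2.
[H⁺] = 10^(−3.05) = 8.9 × 10^-4 M, and Q = [H⁺]^2 / ([Ag⁺]^2·P(H₂)) = 9.84.
E = E° − (0.0592/2) log Q = 0.80 − (0.0592/2)(0.993) = 0.771 V.

0.77 V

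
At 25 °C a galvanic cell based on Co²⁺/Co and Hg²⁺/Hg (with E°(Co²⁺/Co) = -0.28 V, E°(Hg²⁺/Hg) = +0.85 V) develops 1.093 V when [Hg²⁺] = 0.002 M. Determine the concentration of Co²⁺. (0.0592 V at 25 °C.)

0.036 M

From the Nernst equation, log Q = n(E° − E)/0.0592 = 2(1.13 − 1.093)/0.0592 = 1.250, so Q = 17.8.
With Q = [Co²⁺]/[Hg²⁺] and the known concentrations, [Co²⁺] in the numerator gives [Co²⁺] = 0.036 M.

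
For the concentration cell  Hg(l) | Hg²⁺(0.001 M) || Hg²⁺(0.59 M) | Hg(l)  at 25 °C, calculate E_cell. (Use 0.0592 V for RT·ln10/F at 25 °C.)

Both half-cells are Hg²⁺/Hg, so E°_cell = 0. The concentrated side is the cathode; the cell reaction moves Hg²⁺ from high to low concentration with n = 2.
Q = [Hg²⁺]_dilute/[Hg²⁺]_conc = 0.001/0.59 = 0.00169.
E = 0 − (0.0592/2) log Q = −(0.0592/2)(-2.771) = 0.0820 V.

0.082 V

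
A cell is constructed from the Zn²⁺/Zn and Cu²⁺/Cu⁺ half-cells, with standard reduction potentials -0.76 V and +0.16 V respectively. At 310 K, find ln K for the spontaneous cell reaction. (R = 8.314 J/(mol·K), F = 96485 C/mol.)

ln K = 68.9

E°_cell = +0.16 − (-0.76) = 0.92 V, with n = 2 electrons transferred.
At equilibrium E = 0, so the Nernst equation gives ln K = nFE°/RT = (2)(96485)(0.92)/((8.314)(310)) = 68.88.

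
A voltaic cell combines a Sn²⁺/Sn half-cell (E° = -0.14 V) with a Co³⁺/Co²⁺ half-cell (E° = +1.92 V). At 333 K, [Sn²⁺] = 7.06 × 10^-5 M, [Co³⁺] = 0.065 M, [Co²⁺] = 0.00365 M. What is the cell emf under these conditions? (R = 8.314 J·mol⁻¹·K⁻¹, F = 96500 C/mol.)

2.28 V

The Co³⁺/Co²⁺ couple has the higher reduction potential and acts as the cathode, so E°_cell = +1.92 − (-0.14) = 2.06 V.
Balancing electrons gives n = 2; the reaction quotient is Q = [Sn²⁺]·[Co²⁺]^2/[Co³⁺]^2 = 2.23 × 10^-7.
E = E° − (RT/nF) ln Q = 2.06 − (8.314×333)/(2×96500) × (-15.318) = 2.060 + 0.220 = 2.280 V.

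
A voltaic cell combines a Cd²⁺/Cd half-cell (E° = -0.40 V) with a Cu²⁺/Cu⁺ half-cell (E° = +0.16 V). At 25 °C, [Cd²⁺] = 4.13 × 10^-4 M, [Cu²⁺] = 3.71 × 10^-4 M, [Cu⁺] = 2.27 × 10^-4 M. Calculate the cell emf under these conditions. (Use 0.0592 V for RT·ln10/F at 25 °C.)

0.673 V

The Cu²⁺/Cu⁺ couple has the higher reduction potential and acts as the cathode, so E°_cell = +0.16 − (-0.40) = 0.56 V.
Balancing electrons gives n = 2; the reaction quotient is Q = [Cd²⁺]·[Cu⁺]^2/[Cu²⁺]^2 = 1.55 × 10^-4.
At 25 °C, E = E° − (0.0592/n) log Q = 0.56 − (0.0592/2)(-3.811) = 0.560 + 0.113 = 0.673 V.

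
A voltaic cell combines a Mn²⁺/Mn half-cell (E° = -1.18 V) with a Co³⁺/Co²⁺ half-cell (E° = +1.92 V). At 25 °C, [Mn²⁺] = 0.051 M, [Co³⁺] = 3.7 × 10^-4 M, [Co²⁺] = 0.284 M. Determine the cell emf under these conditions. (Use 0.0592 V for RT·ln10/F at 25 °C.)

The Co³⁺/Co²⁺ couple has the higher reduction potential and acts as the cathode, so E°_cell = +1.92 − (-1.18) = 3.10 V.
Balancing electrons gives n = 2; the reaction quotient is Q = [Mn²⁺]·[Co²⁺]^2/[Co³⁺]^2 = 3 × 10^4.
At 25 °C, E = E° − (0.0592/n) log Q = 3.10 − (0.0592/2)(4.478) = 3.100 − 0.133 = 2.967 V.

2.97 V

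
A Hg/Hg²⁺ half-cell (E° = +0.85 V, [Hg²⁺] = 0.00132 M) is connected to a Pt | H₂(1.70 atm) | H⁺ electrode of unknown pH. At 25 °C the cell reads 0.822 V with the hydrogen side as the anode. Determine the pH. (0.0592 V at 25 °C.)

pH = 0.85

E°_cell = 0.85 V and n = 2.
log Q = n(E° − E)/0.0592 = 2×(0.85 − 0.822)/0.0592 = 0.946.
With Q = [H⁺]^2 / ([Hg²⁺]·P(H₂)), solving for [H⁺] gives log[H⁺] = -0.852, so pH = 0.85.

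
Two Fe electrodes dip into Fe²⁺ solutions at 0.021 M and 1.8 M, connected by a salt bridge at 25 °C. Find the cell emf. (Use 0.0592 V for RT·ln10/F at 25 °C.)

0.057 V

Both half-cells are Fe²⁺/Fe, so E°_cell = 0. The concentrated side is the cathode; the cell reaction moves Fe²⁺ from high to low concentration with n = 2.
Q = [Fe²⁺]_dilute/[Fe²⁺]_conc = 0.021/1.8 = 0.0117.
E = 0 − (0.0592/2) log Q = −(0.0592/2)(-1.933) = 0.0572 V.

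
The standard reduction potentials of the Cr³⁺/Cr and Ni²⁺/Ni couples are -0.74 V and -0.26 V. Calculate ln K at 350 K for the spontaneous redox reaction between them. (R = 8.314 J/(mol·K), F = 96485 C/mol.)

E°_cell = -0.26 − (-0.74) = 0.48 V, with n = 6 electrons transferred.
At equilibrium E = 0, so the Nernst equation gives ln K = nFE°/RT = (6)(96485)(0.48)/((8.314)(350)) = 95.49.

ln K = 95.5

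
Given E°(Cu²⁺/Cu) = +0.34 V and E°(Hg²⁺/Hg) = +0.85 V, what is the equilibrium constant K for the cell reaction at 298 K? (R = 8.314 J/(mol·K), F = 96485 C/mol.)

E°_cell = +0.85 − (+0.34) = 0.51 V, with n = 2 electrons transferred.
At equilibrium E = 0, so the Nernst equation gives ln K = nFE°/RT = (2)(96485)(0.51)/((8.314)(298)) = 39.72.
K = e^39.72 = 1.8 × 10^17.

1.8 × 10^17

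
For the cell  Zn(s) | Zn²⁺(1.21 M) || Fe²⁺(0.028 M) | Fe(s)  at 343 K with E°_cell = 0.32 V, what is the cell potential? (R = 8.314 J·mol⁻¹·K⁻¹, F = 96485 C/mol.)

0.264 V

Balancing electrons gives n = 2; the reaction quotient is Q = [Zn²⁺]/[Fe²⁺] = 43.2.
E = E° − (RT/nF) ln Q = 0.32 − (8.314×343)/(2×96485) × (3.766) = 0.320 − 0.056 = 0.264 V.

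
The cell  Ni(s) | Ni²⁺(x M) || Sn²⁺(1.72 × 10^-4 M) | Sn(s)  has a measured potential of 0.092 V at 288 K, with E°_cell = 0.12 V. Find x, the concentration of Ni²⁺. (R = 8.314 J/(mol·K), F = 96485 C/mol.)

From the Nernst equation, ln Q = nF(E° − E)/RT = 2×96485×(0.12 − 0.092)/(8.314×288) = 2.257, so Q = 9.55.
With Q = [Ni²⁺]/[Sn²⁺] and the known concentrations, [Ni²⁺] in the numerator gives [Ni²⁺] = 0.0016 M.

0.0016 M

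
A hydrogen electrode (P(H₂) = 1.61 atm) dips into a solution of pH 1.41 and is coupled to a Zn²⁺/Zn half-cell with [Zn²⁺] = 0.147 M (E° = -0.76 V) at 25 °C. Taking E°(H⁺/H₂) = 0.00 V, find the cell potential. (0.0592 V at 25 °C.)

0.70 V

The hydrogen couple is the cathode, so E°_cell = 0.76 V; n = 2.
[H⁺] = 10^(−1.41) = 0.039 M, and Q = [Zn²⁺]·P(H₂) / [H⁺]^2 = 156.
E = E° − (0.0592/2) log Q = 0.76 − (0.0592/2)(2.194) = 0.695 V.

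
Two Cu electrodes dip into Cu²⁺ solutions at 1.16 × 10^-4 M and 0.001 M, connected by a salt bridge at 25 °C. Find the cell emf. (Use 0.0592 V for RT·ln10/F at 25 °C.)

0.028 V

Both half-cells are Cu²⁺/Cu, so E°_cell = 0. The concentrated side is the cathode; the cell reaction moves Cu²⁺ from high to low concentration with n = 2.
Q = [Cu²⁺]_dilute/[Cu²⁺]_conc = 1.16 × 10^-4/0.001 = 0.116.
E = 0 − (0.0592/2) log Q = −(0.0592/2)(-0.936) = 0.0277 V.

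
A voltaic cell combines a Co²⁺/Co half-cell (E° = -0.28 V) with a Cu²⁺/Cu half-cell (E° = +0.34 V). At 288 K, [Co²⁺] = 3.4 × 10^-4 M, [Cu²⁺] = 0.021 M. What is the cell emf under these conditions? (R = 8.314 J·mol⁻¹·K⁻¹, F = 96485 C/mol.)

0.671 V

The Cu²⁺/Cu couple has the higher reduction potential and acts as the cathode, so E°_cell = +0.34 − (-0.28) = 0.62 V.
Balancing electrons gives n = 2; the reaction quotient is Q = [Co²⁺]/[Cu²⁺] = 0.0162.
E = E° − (RT/nF) ln Q = 0.62 − (8.314×288)/(2×96485) × (-4.123) = 0.620 + 0.051 = 0.671 V.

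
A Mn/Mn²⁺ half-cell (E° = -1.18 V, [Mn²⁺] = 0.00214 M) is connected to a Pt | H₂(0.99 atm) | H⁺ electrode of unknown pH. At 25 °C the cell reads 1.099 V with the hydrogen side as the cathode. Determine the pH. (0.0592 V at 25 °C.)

pH = 2.71

E°_cell = 1.18 V and n = 2.
log Q = n(E° − E)/0.0592 = 2×(1.18 − 1.099)/0.0592 = 2.736.
With Q = [Mn²⁺]·P(H₂) / [H⁺]^2, solving for [H⁺] gives log[H⁺] = -2.705, so pH = 2.71.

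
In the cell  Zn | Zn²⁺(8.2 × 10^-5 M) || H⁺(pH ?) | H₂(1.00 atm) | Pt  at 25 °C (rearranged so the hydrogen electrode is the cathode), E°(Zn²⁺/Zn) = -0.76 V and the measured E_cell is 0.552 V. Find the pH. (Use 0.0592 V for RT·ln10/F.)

pH = 5.56

E°_cell = 0.76 V and n = 2.
log Q = n(E° − E)/0.0592 = 2×(0.76 − 0.552)/0.0592 = 7.027.
With Q = [Zn²⁺]·P(H₂) / [H⁺]^2, solving for [H⁺] gives log[H⁺] = -5.557, so pH = 5.56.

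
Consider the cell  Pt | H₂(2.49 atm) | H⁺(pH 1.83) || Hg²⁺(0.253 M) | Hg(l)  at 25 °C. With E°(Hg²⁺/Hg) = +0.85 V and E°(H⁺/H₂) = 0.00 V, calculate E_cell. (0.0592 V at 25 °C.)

The Hg²⁺/Hg couple is the cathode, so E°_cell = 0.85 V; n = 2.
[H⁺] = 10^(−1.83) = 0.015 M, and Q = [H⁺]^2 / ([Hg²⁺]·P(H₂)) = 3.47 × 10^-4.
E = E° − (0.0592/2) log Q = 0.85 − (0.0592/2)(-3.459) = 0.952 V.

0.95 V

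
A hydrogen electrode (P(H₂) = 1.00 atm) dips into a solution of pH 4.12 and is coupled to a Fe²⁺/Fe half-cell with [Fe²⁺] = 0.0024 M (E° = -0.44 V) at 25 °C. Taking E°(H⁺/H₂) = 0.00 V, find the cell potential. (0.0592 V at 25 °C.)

The hydrogen couple is the cathode, so E°_cell = 0.44 V; n = 2.
[H⁺] = 10^(−4.12) = 7.6 × 10^-5 M, and Q = [Fe²⁺]·P(H₂) / [H⁺]^2 = 4.17 × 10^5.
E = E° − (0.0592/2) log Q = 0.44 − (0.0592/2)(5.620) = 0.274 V.

0.27 V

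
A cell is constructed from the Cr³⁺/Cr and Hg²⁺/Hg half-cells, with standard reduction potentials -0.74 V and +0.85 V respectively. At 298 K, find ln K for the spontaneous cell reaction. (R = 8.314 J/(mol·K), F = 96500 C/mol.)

E°_cell = +0.85 − (-0.74) = 1.59 V, with n = 6 electrons transferred.
At equilibrium E = 0, so the Nernst equation gives ln K = nFE°/RT = (6)(96500)(1.59)/((8.314)(298)) = 371.58.

ln K = 371.6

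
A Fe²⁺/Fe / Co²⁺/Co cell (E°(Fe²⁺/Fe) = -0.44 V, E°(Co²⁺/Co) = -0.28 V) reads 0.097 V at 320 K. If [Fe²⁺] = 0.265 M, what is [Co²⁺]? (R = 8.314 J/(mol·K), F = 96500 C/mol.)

0.0027 M

From the Nernst equation, ln Q = nF(E° − E)/RT = 2×96500×(0.16 − 0.097)/(8.314×320) = 4.570, so Q = 96.6.
With Q = [Fe²⁺]/[Co²⁺] and the known concentrations, [Co²⁺] in the denominator gives [Co²⁺] = 0.0027 M.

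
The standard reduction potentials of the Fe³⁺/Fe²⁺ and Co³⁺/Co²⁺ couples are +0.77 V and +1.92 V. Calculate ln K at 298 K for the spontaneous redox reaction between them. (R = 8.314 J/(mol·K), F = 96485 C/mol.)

E°_cell = +1.92 − (+0.77) = 1.15 V, with n = 1 electron transferred.
At equilibrium E = 0, so the Nernst equation gives ln K = nFE°/RT = (1)(96485)(1.15)/((8.314)(298)) = 44.78.

ln K = 44.8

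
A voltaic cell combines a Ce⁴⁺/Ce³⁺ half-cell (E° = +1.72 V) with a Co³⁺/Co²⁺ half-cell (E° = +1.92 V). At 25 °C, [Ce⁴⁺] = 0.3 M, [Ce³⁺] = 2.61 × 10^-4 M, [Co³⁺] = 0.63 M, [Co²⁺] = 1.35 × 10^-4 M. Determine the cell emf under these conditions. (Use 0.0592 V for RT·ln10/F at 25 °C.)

The Co³⁺/Co²⁺ couple has the higher reduction potential and acts as the cathode, so E°_cell = +1.92 − (+1.72) = 0.20 V.
Balancing electrons gives n = 1; the reaction quotient is Q = [Ce⁴⁺]·[Co²⁺]/([Ce³⁺]·[Co³⁺]) = 0.246.
At 25 °C, E = E° − (0.0592/n) log Q = 0.20 − (0.0592/1)(-0.609) = 0.200 + 0.036 = 0.236 V.

0.236 V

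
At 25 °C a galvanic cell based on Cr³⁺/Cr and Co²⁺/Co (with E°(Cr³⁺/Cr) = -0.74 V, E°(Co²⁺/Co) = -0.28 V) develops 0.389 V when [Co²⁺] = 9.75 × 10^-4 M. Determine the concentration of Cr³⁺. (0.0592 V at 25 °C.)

From the Nernst equation, log Q = n(E° − E)/0.0592 = 6(0.46 − 0.389)/0.0592 = 7.196, so Q = 1.57 × 10^7.
With Q = [Cr³⁺]^2/[Co²⁺]^3 and the known concentrations, [Cr³⁺]^2 in the numerator gives [Cr³⁺] = 0.12 M.

0.12 M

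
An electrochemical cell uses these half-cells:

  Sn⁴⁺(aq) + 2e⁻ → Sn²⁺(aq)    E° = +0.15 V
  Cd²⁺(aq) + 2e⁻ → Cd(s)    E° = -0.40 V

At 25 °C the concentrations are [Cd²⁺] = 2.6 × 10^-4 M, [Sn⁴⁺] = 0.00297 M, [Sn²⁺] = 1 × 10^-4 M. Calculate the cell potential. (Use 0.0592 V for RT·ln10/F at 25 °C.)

The Sn⁴⁺/Sn²⁺ couple has the higher reduction potential and acts as the cathode, so E°_cell = +0.15 − (-0.40) = 0.55 V.
Balancing electrons gives n = 2; the reaction quotient is Q = [Cd²⁺]·[Sn²⁺]/[Sn⁴⁺] = 8.75 × 10^-6.
At 25 °C, E = E° − (0.0592/n) log Q = 0.55 − (0.0592/2)(-5.058) = 0.550 + 0.150 = 0.700 V.

0.700 V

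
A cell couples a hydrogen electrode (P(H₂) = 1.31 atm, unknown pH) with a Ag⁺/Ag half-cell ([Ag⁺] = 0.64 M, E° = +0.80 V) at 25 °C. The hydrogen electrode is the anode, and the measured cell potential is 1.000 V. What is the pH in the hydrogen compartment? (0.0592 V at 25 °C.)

E°_cell = 0.80 V and n = 2.
log Q = n(E° − E)/0.0592 = 2×(0.80 − 1.000)/0.0592 = -6.757.
With Q = [H⁺]^2 / ([Ag⁺]^2·P(H₂)), solving for [H⁺] gives log[H⁺] = -3.514, so pH = 3.51.

pH = 3.51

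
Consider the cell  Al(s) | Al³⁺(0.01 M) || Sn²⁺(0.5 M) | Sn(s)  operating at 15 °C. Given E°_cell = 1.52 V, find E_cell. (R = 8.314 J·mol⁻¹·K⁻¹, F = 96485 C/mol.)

1.55 V

Balancing electrons gives n = 6; the reaction quotient is Q = [Al³⁺]^2/[Sn²⁺]^3 = 8 × 10^-4.
E = E° − (RT/nF) ln Q = 1.52 − (8.314×288)/(6×96485) × (-7.131) = 1.520 + 0.029 = 1.549 V.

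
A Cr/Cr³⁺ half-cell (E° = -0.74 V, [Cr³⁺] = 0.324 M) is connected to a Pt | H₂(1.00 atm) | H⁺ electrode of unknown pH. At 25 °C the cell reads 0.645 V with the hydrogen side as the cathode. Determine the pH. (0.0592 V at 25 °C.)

pH = 1.77

E°_cell = 0.74 V and n = 6.
log Q = n(E° − E)/0.0592 = 6×(0.74 − 0.645)/0.0592 = 9.628.
With Q = [Cr³⁺]^2·P(H₂)^3 / [H⁺]^6, solving for [H⁺] gives log[H⁺] = -1.768, so pH = 1.77.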